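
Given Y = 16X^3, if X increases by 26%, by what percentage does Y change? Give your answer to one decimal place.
100.0%

For Y = 16X^3:
If X → X(1 + 0.26)
Then Y → Y · (1 + 0.26)^3
     ≈ Y · 2.0004

Percentage change = ((1 + 0.26)^3 − 1) × 100% ≈ 100.0%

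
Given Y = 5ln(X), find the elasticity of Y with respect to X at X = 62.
Elasticity = 1/ln(62) ≈ 0.2423

Elasticity = (dY/dX) · (X/Y)

dY/dX = 5/X
At X = 62: dY/dX = 5/62, Y = 5·ln(62)

Elasticity = (5/62) · (62 / (5·ln(62))) = 1/ln(62) ≈ 0.2423

Interpretation: for a small percentage change in X, the percentage change in Y is approximately 0.24 times as large.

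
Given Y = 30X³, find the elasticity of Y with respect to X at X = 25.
Elasticity = 3

Elasticity = (dY/dX) · (X/Y)

dY/dX = 90·X²
At X = 25: dY/dX = 56250, Y = 468750

Elasticity = 56250 · (25 / 468750) = 3

Interpretation: for a small percentage change in X, the percentage change in Y is approximately 3.00 times as large.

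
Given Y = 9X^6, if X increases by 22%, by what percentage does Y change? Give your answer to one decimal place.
229.7%

For Y = 9X^6:
If X → X(1 + 0.22)
Then Y → Y · (1 + 0.22)^6
     ≈ Y · 3.2973

Percentage change = ((1 + 0.22)^6 − 1) × 100% ≈ 229.7%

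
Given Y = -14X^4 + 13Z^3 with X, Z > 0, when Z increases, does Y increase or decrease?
Y increases

Taking the partial derivative:
∂Y/∂Z = 39Z^2

∂Y/∂Z = 39Z^2 > 0 (assuming positive values)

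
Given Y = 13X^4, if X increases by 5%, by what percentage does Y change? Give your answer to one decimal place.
21.6%

For Y = 13X^4:
If X → X(1 + 0.05)
Then Y → Y · (1 + 0.05)^4
     ≈ Y · 1.2155

Percentage change = ((1 + 0.05)^4 − 1) × 100% ≈ 21.6%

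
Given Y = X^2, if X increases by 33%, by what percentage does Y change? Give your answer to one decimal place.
76.9%

For Y = X^2:
If X → X(1 + 0.33)
Then Y → Y · (1 + 0.33)^2
     = Y · 1.7689

Percentage change = ((1 + 0.33)^2 − 1) × 100% ≈ 76.9%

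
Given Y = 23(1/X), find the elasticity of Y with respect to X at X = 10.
Elasticity = -1

Elasticity = (dY/dX) · (X/Y)

dY/dX = -23/X²
At X = 10: dY/dX = -23/100, Y = 23/10

Elasticity = (-23/100) · (10 / (23/10)) = -1

Interpretation: for a small percentage change in X, the percentage change in Y is approximately -1.00 times as large.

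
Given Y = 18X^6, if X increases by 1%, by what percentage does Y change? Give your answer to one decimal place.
6.2%

For Y = 18X^6:
If X → X(1 + 0.01)
Then Y → Y · (1 + 0.01)^6
     ≈ Y · 1.0615

Percentage change = ((1 + 0.01)^6 − 1) × 100% ≈ 6.2%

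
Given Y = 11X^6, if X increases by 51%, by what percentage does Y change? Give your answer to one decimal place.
1085.4%

For Y = 11X^6:
If X → X(1 + 0.51)
Then Y → Y · (1 + 0.51)^6
     ≈ Y · 11.8539

Percentage change = ((1 + 0.51)^6 − 1) × 100% ≈ 1085.4%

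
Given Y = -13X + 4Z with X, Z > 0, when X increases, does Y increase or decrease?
Y decreases

Taking the partial derivative:
∂Y/∂X = -13

∂Y/∂X = -13 < 0 (assuming positive values)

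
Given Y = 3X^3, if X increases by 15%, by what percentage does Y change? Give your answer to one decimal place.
52.1%

For Y = 3X^3:
If X → X(1 + 0.15)
Then Y → Y · (1 + 0.15)^3
     ≈ Y · 1.5209

Percentage change = ((1 + 0.15)^3 − 1) × 100% ≈ 52.1%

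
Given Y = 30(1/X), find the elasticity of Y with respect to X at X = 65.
Elasticity = -1

Elasticity = (dY/dX) · (X/Y)

dY/dX = -30/X²
At X = 65: dY/dX = -6/845, Y = 6/13

Elasticity = (-6/845) · (65 / (6/13)) = -1

Interpretation: for a small percentage change in X, the percentage change in Y is approximately -1.00 times as large.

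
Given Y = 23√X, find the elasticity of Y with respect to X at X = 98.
Elasticity = 1/2

Elasticity = (dY/dX) · (X/Y)

dY/dX = 23/(2·√X)
At X = 98: dY/dX = 23·√2/28, Y = 161·√2

Elasticity = (23·√2/28) · (98 / (161·√2)) = 1/2

Interpretation: for a small percentage change in X, the percentage change in Y is approximately 0.50 times as large.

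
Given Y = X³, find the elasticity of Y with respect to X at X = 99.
Elasticity = 3

Elasticity = (dY/dX) · (X/Y)

dY/dX = 3·X²
At X = 99: dY/dX = 29403, Y = 970299

Elasticity = 29403 · (99 / 970299) = 3

Interpretation: for a small percentage change in X, the percentage change in Y is approximately 3.00 times as large.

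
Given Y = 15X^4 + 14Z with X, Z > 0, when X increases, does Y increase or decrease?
Y increases

Taking the partial derivative:
∂Y/∂X = 60X^3

∂Y/∂X = 60X^3 > 0 (assuming positive values)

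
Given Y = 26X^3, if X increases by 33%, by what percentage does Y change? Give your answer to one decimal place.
135.3%

For Y = 26X^3:
If X → X(1 + 0.33)
Then Y → Y · (1 + 0.33)^3
     ≈ Y · 2.3526

Percentage change = ((1 + 0.33)^3 − 1) × 100% ≈ 135.3%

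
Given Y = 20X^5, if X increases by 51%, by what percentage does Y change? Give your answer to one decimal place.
685.0%

For Y = 20X^5:
If X → X(1 + 0.51)
Then Y → Y · (1 + 0.51)^5
     ≈ Y · 7.8503

Percentage change = ((1 + 0.51)^5 − 1) × 100% ≈ 685.0%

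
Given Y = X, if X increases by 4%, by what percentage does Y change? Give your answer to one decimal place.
4.0%

For Y = X:
If X → X(1 + 0.04)
Then Y → Y · (1 + 0.04)^1
     = Y · 1.0400

Percentage change = ((1 + 0.04)^1 − 1) × 100% = 4.0%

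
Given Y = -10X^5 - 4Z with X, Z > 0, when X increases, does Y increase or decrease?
Y decreases

Taking the partial derivative:
∂Y/∂X = -50X^4

∂Y/∂X = -50X^4 < 0 (assuming positive values)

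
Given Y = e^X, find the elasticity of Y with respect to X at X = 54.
Elasticity = 54

Elasticity = (dY/dX) · (X/Y)

dY/dX = e^X
At X = 54: dY/dX = e^54, Y = e^54

Elasticity = (e^54) · (54 / (e^54)) = 54

Interpretation: for a small percentage change in X, the percentage change in Y is approximately 54.00 times as large.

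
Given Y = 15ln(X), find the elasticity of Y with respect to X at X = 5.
Elasticity = 1/ln(5) ≈ 0.6213

Elasticity = (dY/dX) · (X/Y)

dY/dX = 15/X
At X = 5: dY/dX = 3, Y = 15·ln(5)

Elasticity = 3 · (5 / (15·ln(5))) = 1/ln(5) ≈ 0.6213

Interpretation: for a small percentage change in X, the percentage change in Y is approximately 0.62 times as large.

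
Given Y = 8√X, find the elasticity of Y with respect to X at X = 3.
Elasticity = 1/2

Elasticity = (dY/dX) · (X/Y)

dY/dX = 4/√X
At X = 3: dY/dX = 4·√3/3, Y = 8·√3

Elasticity = (4·√3/3) · (3 / (8·√3)) = 1/2

Interpretation: for a small percentage change in X, the percentage change in Y is approximately 0.50 times as large.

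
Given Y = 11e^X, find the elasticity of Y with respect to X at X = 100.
Elasticity = 100

Elasticity = (dY/dX) · (X/Y)

dY/dX = 11·e^X
At X = 100: dY/dX = 11·e^100, Y = 11·e^100

Elasticity = (11·e^100) · (100 / (11·e^100)) = 100

Interpretation: for a small percentage change in X, the percentage change in Y is approximately 100.00 times as large.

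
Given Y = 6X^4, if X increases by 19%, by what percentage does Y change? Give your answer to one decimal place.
100.5%

For Y = 6X^4:
If X → X(1 + 0.19)
Then Y → Y · (1 + 0.19)^4
     ≈ Y · 2.0053

Percentage change = ((1 + 0.19)^4 − 1) × 100% ≈ 100.5%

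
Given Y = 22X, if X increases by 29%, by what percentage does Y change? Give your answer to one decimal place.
29.0%

For Y = 22X:
If X → X(1 + 0.29)
Then Y → Y · (1 + 0.29)^1
     = Y · 1.2900

Percentage change = ((1 + 0.29)^1 − 1) × 100% = 29.0%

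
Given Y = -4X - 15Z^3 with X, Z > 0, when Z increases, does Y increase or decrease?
Y decreases

Taking the partial derivative:
∂Y/∂Z = -45Z^2

∂Y/∂Z = -45Z^2 < 0 (assuming positive values)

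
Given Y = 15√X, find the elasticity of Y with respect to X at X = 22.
Elasticity = 1/2

Elasticity = (dY/dX) · (X/Y)

dY/dX = 15/(2·√X)
At X = 22: dY/dX = 15·√22/44, Y = 15·√22

Elasticity = (15·√22/44) · (22 / (15·√22)) = 1/2

Interpretation: for a small percentage change in X, the percentage change in Y is approximately 0.50 times as large.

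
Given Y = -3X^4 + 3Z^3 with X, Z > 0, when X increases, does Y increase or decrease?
Y decreases

Taking the partial derivative:
∂Y/∂X = -12X^3

∂Y/∂X = -12X^3 < 0 (assuming positive values)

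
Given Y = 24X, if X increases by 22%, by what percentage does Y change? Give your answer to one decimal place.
22.0%

For Y = 24X:
If X → X(1 + 0.22)
Then Y → Y · (1 + 0.22)^1
     = Y · 1.2200

Percentage change = ((1 + 0.22)^1 − 1) × 100% = 22.0%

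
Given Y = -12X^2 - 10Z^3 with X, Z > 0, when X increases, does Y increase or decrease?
Y decreases

Taking the partial derivative:
∂Y/∂X = -24X

∂Y/∂X = -24X < 0 (assuming positive values)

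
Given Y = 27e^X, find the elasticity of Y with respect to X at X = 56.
Elasticity = 56

Elasticity = (dY/dX) · (X/Y)

dY/dX = 27·e^X
At X = 56: dY/dX = 27·e^56, Y = 27·e^56

Elasticity = (27·e^56) · (56 / (27·e^56)) = 56

Interpretation: for a small percentage change in X, the percentage change in Y is approximately 56.00 times as large.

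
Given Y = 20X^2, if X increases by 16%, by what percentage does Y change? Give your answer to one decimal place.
34.6%

For Y = 20X^2:
If X → X(1 + 0.16)
Then Y → Y · (1 + 0.16)^2
     = Y · 1.3456

Percentage change = ((1 + 0.16)^2 − 1) × 100% ≈ 34.6%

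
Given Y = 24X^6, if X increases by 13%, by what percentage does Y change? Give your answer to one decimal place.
108.2%

For Y = 24X^6:
If X → X(1 + 0.13)
Then Y → Y · (1 + 0.13)^6
     ≈ Y · 2.0820

Percentage change = ((1 + 0.13)^6 − 1) × 100% ≈ 108.2%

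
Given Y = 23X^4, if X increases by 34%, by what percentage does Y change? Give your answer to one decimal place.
222.4%

For Y = 23X^4:
If X → X(1 + 0.34)
Then Y → Y · (1 + 0.34)^4
     ≈ Y · 3.2242

Percentage change = ((1 + 0.34)^4 − 1) × 100% ≈ 222.4%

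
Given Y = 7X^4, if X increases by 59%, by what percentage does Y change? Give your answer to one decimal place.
539.1%

For Y = 7X^4:
If X → X(1 + 0.59)
Then Y → Y · (1 + 0.59)^4
     ≈ Y · 6.3913

Percentage change = ((1 + 0.59)^4 − 1) × 100% ≈ 539.1%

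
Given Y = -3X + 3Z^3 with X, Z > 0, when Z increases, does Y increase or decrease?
Y increases

Taking the partial derivative:
∂Y/∂Z = 9Z^2

∂Y/∂Z = 9Z^2 > 0 (assuming positive values)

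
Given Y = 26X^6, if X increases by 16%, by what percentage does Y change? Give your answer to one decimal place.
143.6%

For Y = 26X^6:
If X → X(1 + 0.16)
Then Y → Y · (1 + 0.16)^6
     ≈ Y · 2.4364

Percentage change = ((1 + 0.16)^6 − 1) × 100% ≈ 143.6%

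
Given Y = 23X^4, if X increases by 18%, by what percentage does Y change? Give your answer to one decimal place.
93.9%

For Y = 23X^4:
If X → X(1 + 0.18)
Then Y → Y · (1 + 0.18)^4
     ≈ Y · 1.9388

Percentage change = ((1 + 0.18)^4 − 1) × 100% ≈ 93.9%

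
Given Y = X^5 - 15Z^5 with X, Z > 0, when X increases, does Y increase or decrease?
Y increases

Taking the partial derivative:
∂Y/∂X = 5X^4

∂Y/∂X = 5X^4 > 0 (assuming positive values)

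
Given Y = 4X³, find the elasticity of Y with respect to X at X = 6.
Elasticity = 3

Elasticity = (dY/dX) · (X/Y)

dY/dX = 12·X²
At X = 6: dY/dX = 432, Y = 864

Elasticity = 432 · (6 / 864) = 3

Interpretation: for a small percentage change in X, the percentage change in Y is approximately 3.00 times as large.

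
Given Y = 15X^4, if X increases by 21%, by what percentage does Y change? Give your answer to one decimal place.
114.4%

For Y = 15X^4:
If X → X(1 + 0.21)
Then Y → Y · (1 + 0.21)^4
     ≈ Y · 2.1436

Percentage change = ((1 + 0.21)^4 − 1) × 100% ≈ 114.4%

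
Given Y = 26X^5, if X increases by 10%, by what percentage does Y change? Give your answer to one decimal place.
61.1%

For Y = 26X^5:
If X → X(1 + 0.1)
Then Y → Y · (1 + 0.1)^5
     ≈ Y · 1.6105

Percentage change = ((1 + 0.1)^5 − 1) × 100% ≈ 61.1%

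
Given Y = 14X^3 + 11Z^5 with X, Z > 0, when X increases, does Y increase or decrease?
Y increases

Taking the partial derivative:
∂Y/∂X = 42X^2

∂Y/∂X = 42X^2 > 0 (assuming positive values)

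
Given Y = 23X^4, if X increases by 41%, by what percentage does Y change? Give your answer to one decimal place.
295.3%

For Y = 23X^4:
If X → X(1 + 0.41)
Then Y → Y · (1 + 0.41)^4
     ≈ Y · 3.9525

Percentage change = ((1 + 0.41)^4 − 1) × 100% ≈ 295.3%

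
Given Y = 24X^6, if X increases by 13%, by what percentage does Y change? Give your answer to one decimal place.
108.2%

For Y = 24X^6:
If X → X(1 + 0.13)
Then Y → Y · (1 + 0.13)^6
     ≈ Y · 2.0820

Percentage change = ((1 + 0.13)^6 − 1) × 100% ≈ 108.2%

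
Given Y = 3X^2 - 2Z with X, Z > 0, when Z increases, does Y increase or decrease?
Y decreases

Taking the partial derivative:
∂Y/∂Z = -2

∂Y/∂Z = -2 < 0 (assuming positive values)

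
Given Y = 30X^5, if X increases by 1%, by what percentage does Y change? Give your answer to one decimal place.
5.1%

For Y = 30X^5:
If X → X(1 + 0.01)
Then Y → Y · (1 + 0.01)^5
     ≈ Y · 1.0510

Percentage change = ((1 + 0.01)^5 − 1) × 100% ≈ 5.1%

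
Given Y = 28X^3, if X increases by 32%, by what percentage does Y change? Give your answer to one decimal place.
130.0%

For Y = 28X^3:
If X → X(1 + 0.32)
Then Y → Y · (1 + 0.32)^3
     ≈ Y · 2.3000

Percentage change = ((1 + 0.32)^3 − 1) × 100% ≈ 130.0%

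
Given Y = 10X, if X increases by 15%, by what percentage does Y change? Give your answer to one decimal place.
15.0%

For Y = 10X:
If X → X(1 + 0.15)
Then Y → Y · (1 + 0.15)^1
     = Y · 1.1500

Percentage change = ((1 + 0.15)^1 − 1) × 100% = 15.0%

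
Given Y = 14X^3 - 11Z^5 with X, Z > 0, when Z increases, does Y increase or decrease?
Y decreases

Taking the partial derivative:
∂Y/∂Z = -55Z^4

∂Y/∂Z = -55Z^4 < 0 (assuming positive values)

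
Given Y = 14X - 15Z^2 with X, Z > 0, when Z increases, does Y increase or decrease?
Y decreases

Taking the partial derivative:
∂Y/∂Z = -30Z

∂Y/∂Z = -30Z < 0 (assuming positive values)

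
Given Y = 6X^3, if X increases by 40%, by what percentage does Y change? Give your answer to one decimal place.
174.4%

For Y = 6X^3:
If X → X(1 + 0.4)
Then Y → Y · (1 + 0.4)^3
     = Y · 2.7440

Percentage change = ((1 + 0.4)^3 − 1) × 100% = 174.4%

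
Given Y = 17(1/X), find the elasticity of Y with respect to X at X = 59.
Elasticity = -1

Elasticity = (dY/dX) · (X/Y)

dY/dX = -17/X²
At X = 59: dY/dX = -17/3481, Y = 17/59

Elasticity = (-17/3481) · (59 / (17/59)) = -1

Interpretation: for a small percentage change in X, the percentage change in Y is approximately -1.00 times as large.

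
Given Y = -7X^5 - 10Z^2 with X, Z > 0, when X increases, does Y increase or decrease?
Y decreases

Taking the partial derivative:
∂Y/∂X = -35X^4

∂Y/∂X = -35X^4 < 0 (assuming positive values)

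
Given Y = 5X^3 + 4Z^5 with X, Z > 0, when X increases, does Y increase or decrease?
Y increases

Taking the partial derivative:
∂Y/∂X = 15X^2

∂Y/∂X = 15X^2 > 0 (assuming positive values)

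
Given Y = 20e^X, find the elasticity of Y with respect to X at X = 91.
Elasticity = 91

Elasticity = (dY/dX) · (X/Y)

dY/dX = 20·e^X
At X = 91: dY/dX = 20·e^91, Y = 20·e^91

Elasticity = (20·e^91) · (91 / (20·e^91)) = 91

Interpretation: for a small percentage change in X, the percentage change in Y is approximately 91.00 times as large.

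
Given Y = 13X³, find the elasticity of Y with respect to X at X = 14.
Elasticity = 3

Elasticity = (dY/dX) · (X/Y)

dY/dX = 39·X²
At X = 14: dY/dX = 7644, Y = 35672

Elasticity = 7644 · (14 / 35672) = 3

Interpretation: for a small percentage change in X, the percentage change in Y is approximately 3.00 times as large.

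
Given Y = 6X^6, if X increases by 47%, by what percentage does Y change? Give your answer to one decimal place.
909.0%

For Y = 6X^6:
If X → X(1 + 0.47)
Then Y → Y · (1 + 0.47)^6
     ≈ Y · 10.0903

Percentage change = ((1 + 0.47)^6 − 1) × 100% ≈ 909.0%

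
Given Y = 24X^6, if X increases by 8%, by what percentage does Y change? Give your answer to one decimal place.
58.7%

For Y = 24X^6:
If X → X(1 + 0.08)
Then Y → Y · (1 + 0.08)^6
     ≈ Y · 1.5869

Percentage change = ((1 + 0.08)^6 − 1) × 100% ≈ 58.7%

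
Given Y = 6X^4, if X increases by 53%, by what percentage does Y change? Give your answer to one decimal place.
448.0%

For Y = 6X^4:
If X → X(1 + 0.53)
Then Y → Y · (1 + 0.53)^4
     ≈ Y · 5.4798

Percentage change = ((1 + 0.53)^4 − 1) × 100% ≈ 448.0%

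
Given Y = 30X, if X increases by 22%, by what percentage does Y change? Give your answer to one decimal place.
22.0%

For Y = 30X:
If X → X(1 + 0.22)
Then Y → Y · (1 + 0.22)^1
     = Y · 1.2200

Percentage change = ((1 + 0.22)^1 − 1) × 100% = 22.0%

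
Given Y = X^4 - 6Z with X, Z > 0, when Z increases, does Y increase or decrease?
Y decreases

Taking the partial derivative:
∂Y/∂Z = -6

∂Y/∂Z = -6 < 0 (assuming positive values)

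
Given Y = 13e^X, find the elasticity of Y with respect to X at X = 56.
Elasticity = 56

Elasticity = (dY/dX) · (X/Y)

dY/dX = 13·e^X
At X = 56: dY/dX = 13·e^56, Y = 13·e^56

Elasticity = (13·e^56) · (56 / (13·e^56)) = 56

Interpretation: for a small percentage change in X, the percentage change in Y is approximately 56.00 times as large.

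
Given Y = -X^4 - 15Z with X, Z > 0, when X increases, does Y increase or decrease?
Y decreases

Taking the partial derivative:
∂Y/∂X = -4X^3

∂Y/∂X = -4X^3 < 0 (assuming positive values)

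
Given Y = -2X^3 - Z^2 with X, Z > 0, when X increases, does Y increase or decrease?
Y decreases

Taking the partial derivative:
∂Y/∂X = -6X^2

∂Y/∂X = -6X^2 < 0 (assuming positive values)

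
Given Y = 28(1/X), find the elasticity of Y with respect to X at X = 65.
Elasticity = -1

Elasticity = (dY/dX) · (X/Y)

dY/dX = -28/X²
At X = 65: dY/dX = -28/4225, Y = 28/65

Elasticity = (-28/4225) · (65 / (28/65)) = -1

Interpretation: for a small percentage change in X, the percentage change in Y is approximately -1.00 times as large.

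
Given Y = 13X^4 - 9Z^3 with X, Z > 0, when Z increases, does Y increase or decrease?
Y decreases

Taking the partial derivative:
∂Y/∂Z = -27Z^2

∂Y/∂Z = -27Z^2 < 0 (assuming positive values)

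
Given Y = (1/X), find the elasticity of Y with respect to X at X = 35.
Elasticity = -1

Elasticity = (dY/dX) · (X/Y)

dY/dX = -1/X²
At X = 35: dY/dX = -1/1225, Y = 1/35

Elasticity = (-1/1225) · (35 / (1/35)) = -1

Interpretation: for a small percentage change in X, the percentage change in Y is approximately -1.00 times as large.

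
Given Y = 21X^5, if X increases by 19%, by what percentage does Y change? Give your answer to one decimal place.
138.6%

For Y = 21X^5:
If X → X(1 + 0.19)
Then Y → Y · (1 + 0.19)^5
     ≈ Y · 2.3864

Percentage change = ((1 + 0.19)^5 − 1) × 100% ≈ 138.6%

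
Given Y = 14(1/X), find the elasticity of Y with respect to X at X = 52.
Elasticity = -1

Elasticity = (dY/dX) · (X/Y)

dY/dX = -14/X²
At X = 52: dY/dX = -7/1352, Y = 7/26

Elasticity = (-7/1352) · (52 / (7/26)) = -1

Interpretation: for a small percentage change in X, the percentage change in Y is approximately -1.00 times as large.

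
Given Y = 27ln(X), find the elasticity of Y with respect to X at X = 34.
Elasticity = 1/ln(34) ≈ 0.2836

Elasticity = (dY/dX) · (X/Y)

dY/dX = 27/X
At X = 34: dY/dX = 27/34, Y = 27·ln(34)

Elasticity = (27/34) · (34 / (27·ln(34))) = 1/ln(34) ≈ 0.2836

Interpretation: for a small percentage change in X, the percentage change in Y is approximately 0.28 times as large.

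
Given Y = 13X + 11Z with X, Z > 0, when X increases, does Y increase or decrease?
Y increases

Taking the partial derivative:
∂Y/∂X = 13

∂Y/∂X = 13 > 0 (assuming positive values)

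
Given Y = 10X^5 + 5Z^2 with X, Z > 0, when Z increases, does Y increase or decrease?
Y increases

Taking the partial derivative:
∂Y/∂Z = 10Z

∂Y/∂Z = 10Z > 0 (assuming positive values)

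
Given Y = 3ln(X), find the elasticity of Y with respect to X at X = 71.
Elasticity = 1/ln(71) ≈ 0.2346

Elasticity = (dY/dX) · (X/Y)

dY/dX = 3/X
At X = 71: dY/dX = 3/71, Y = 3·ln(71)

Elasticity = (3/71) · (71 / (3·ln(71))) = 1/ln(71) ≈ 0.2346

Interpretation: for a small percentage change in X, the percentage change in Y is approximately 0.23 times as large.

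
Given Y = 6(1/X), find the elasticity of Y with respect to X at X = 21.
Elasticity = -1

Elasticity = (dY/dX) · (X/Y)

dY/dX = -6/X²
At X = 21: dY/dX = -2/147, Y = 2/7

Elasticity = (-2/147) · (21 / (2/7)) = -1

Interpretation: for a small percentage change in X, the percentage change in Y is approximately -1.00 times as large.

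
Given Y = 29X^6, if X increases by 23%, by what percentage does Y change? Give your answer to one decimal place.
246.3%

For Y = 29X^6:
If X → X(1 + 0.23)
Then Y → Y · (1 + 0.23)^6
     ≈ Y · 3.4628

Percentage change = ((1 + 0.23)^6 − 1) × 100% ≈ 246.3%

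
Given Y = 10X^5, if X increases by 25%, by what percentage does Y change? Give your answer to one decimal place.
205.2%

For Y = 10X^5:
If X → X(1 + 0.25)
Then Y → Y · (1 + 0.25)^5
     ≈ Y · 3.0518

Percentage change = ((1 + 0.25)^5 − 1) × 100% ≈ 205.2%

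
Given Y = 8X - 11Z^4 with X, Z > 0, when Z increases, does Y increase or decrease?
Y decreases

Taking the partial derivative:
∂Y/∂Z = -44Z^3

∂Y/∂Z = -44Z^3 < 0 (assuming positive values)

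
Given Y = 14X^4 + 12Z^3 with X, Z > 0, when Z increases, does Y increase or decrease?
Y increases

Taking the partial derivative:
∂Y/∂Z = 36Z^2

∂Y/∂Z = 36Z^2 > 0 (assuming positive values)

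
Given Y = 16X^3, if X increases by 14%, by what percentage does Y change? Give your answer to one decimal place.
48.2%

For Y = 16X^3:
If X → X(1 + 0.14)
Then Y → Y · (1 + 0.14)^3
     ≈ Y · 1.4815

Percentage change = ((1 + 0.14)^3 − 1) × 100% ≈ 48.2%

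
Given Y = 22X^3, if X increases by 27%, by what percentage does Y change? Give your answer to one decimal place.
104.8%

For Y = 22X^3:
If X → X(1 + 0.27)
Then Y → Y · (1 + 0.27)^3
     ≈ Y · 2.0484

Percentage change = ((1 + 0.27)^3 − 1) × 100% ≈ 104.8%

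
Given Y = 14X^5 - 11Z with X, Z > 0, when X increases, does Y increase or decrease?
Y increases

Taking the partial derivative:
∂Y/∂X = 70X^4

∂Y/∂X = 70X^4 > 0 (assuming positive values)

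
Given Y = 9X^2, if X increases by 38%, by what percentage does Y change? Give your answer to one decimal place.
90.4%

For Y = 9X^2:
If X → X(1 + 0.38)
Then Y → Y · (1 + 0.38)^2
     = Y · 1.9044

Percentage change = ((1 + 0.38)^2 − 1) × 100% ≈ 90.4%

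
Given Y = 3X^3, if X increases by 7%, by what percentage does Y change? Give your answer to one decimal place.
22.5%

For Y = 3X^3:
If X → X(1 + 0.07)
Then Y → Y · (1 + 0.07)^3
     ≈ Y · 1.2250

Percentage change = ((1 + 0.07)^3 − 1) × 100% ≈ 22.5%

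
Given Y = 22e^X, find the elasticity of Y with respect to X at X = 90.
Elasticity = 90

Elasticity = (dY/dX) · (X/Y)

dY/dX = 22·e^X
At X = 90: dY/dX = 22·e^90, Y = 22·e^90

Elasticity = (22·e^90) · (90 / (22·e^90)) = 90

Interpretation: for a small percentage change in X, the percentage change in Y is approximately 90.00 times as large.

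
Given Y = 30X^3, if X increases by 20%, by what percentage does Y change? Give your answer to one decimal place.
72.8%

For Y = 30X^3:
If X → X(1 + 0.2)
Then Y → Y · (1 + 0.2)^3
     = Y · 1.7280

Percentage change = ((1 + 0.2)^3 − 1) × 100% = 72.8%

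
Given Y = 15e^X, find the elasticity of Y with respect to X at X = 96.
Elasticity = 96

Elasticity = (dY/dX) · (X/Y)

dY/dX = 15·e^X
At X = 96: dY/dX = 15·e^96, Y = 15·e^96

Elasticity = (15·e^96) · (96 / (15·e^96)) = 96

Interpretation: for a small percentage change in X, the percentage change in Y is approximately 96.00 times as large.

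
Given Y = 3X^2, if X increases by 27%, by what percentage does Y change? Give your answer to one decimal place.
61.3%

For Y = 3X^2:
If X → X(1 + 0.27)
Then Y → Y · (1 + 0.27)^2
     = Y · 1.6129

Percentage change = ((1 + 0.27)^2 − 1) × 100% ≈ 61.3%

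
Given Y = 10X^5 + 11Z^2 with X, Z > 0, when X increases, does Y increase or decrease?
Y increases

Taking the partial derivative:
∂Y/∂X = 50X^4

∂Y/∂X = 50X^4 > 0 (assuming positive values)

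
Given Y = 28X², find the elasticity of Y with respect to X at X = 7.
Elasticity = 2

Elasticity = (dY/dX) · (X/Y)

dY/dX = 56·X
At X = 7: dY/dX = 392, Y = 1372

Elasticity = 392 · (7 / 1372) = 2

Interpretation: for a small percentage change in X, the percentage change in Y is approximately 2.00 times as large.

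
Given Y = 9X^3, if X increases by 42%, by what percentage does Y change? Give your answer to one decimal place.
186.3%

For Y = 9X^3:
If X → X(1 + 0.42)
Then Y → Y · (1 + 0.42)^3
     ≈ Y · 2.8633

Percentage change = ((1 + 0.42)^3 − 1) × 100% ≈ 186.3%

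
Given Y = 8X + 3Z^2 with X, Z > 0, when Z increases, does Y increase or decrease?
Y increases

Taking the partial derivative:
∂Y/∂Z = 6Z

∂Y/∂Z = 6Z > 0 (assuming positive values)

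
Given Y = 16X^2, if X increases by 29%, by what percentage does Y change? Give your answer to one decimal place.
66.4%

For Y = 16X^2:
If X → X(1 + 0.29)
Then Y → Y · (1 + 0.29)^2
     = Y · 1.6641

Percentage change = ((1 + 0.29)^2 − 1) × 100% ≈ 66.4%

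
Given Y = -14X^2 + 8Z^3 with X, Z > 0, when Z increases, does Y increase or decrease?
Y increases

Taking the partial derivative:
∂Y/∂Z = 24Z^2

∂Y/∂Z = 24Z^2 > 0 (assuming positive values)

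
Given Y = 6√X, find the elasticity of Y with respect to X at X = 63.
Elasticity = 1/2

Elasticity = (dY/dX) · (X/Y)

dY/dX = 3/√X
At X = 63: dY/dX = √7/7, Y = 18·√7

Elasticity = (√7/7) · (63 / (18·√7)) = 1/2

Interpretation: for a small percentage change in X, the percentage change in Y is approximately 0.50 times as large.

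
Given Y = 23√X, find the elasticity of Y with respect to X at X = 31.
Elasticity = 1/2

Elasticity = (dY/dX) · (X/Y)

dY/dX = 23/(2·√X)
At X = 31: dY/dX = 23·√31/62, Y = 23·√31

Elasticity = (23·√31/62) · (31 / (23·√31)) = 1/2

Interpretation: for a small percentage change in X, the percentage change in Y is approximately 0.50 times as large.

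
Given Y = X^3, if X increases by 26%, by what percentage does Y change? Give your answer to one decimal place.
100.0%

For Y = X^3:
If X → X(1 + 0.26)
Then Y → Y · (1 + 0.26)^3
     ≈ Y · 2.0004

Percentage change = ((1 + 0.26)^3 − 1) × 100% ≈ 100.0%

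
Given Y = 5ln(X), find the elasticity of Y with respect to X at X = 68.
Elasticity = 1/ln(68) ≈ 0.2370

Elasticity = (dY/dX) · (X/Y)

dY/dX = 5/X
At X = 68: dY/dX = 5/68, Y = 5·ln(68)

Elasticity = (5/68) · (68 / (5·ln(68))) = 1/ln(68) ≈ 0.2370

Interpretation: for a small percentage change in X, the percentage change in Y is approximately 0.24 times as large.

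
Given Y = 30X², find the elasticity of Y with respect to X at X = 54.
Elasticity = 2

Elasticity = (dY/dX) · (X/Y)

dY/dX = 60·X
At X = 54: dY/dX = 3240, Y = 87480

Elasticity = 3240 · (54 / 87480) = 2

Interpretation: for a small percentage change in X, the percentage change in Y is approximately 2.00 times as large.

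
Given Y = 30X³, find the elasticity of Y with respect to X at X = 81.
Elasticity = 3

Elasticity = (dY/dX) · (X/Y)

dY/dX = 90·X²
At X = 81: dY/dX = 590490, Y = 15943230

Elasticity = 590490 · (81 / 15943230) = 3

Interpretation: for a small percentage change in X, the percentage change in Y is approximately 3.00 times as large.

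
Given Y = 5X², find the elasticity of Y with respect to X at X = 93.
Elasticity = 2

Elasticity = (dY/dX) · (X/Y)

dY/dX = 10·X
At X = 93: dY/dX = 930, Y = 43245

Elasticity = 930 · (93 / 43245) = 2

Interpretation: for a small percentage change in X, the percentage change in Y is approximately 2.00 times as large.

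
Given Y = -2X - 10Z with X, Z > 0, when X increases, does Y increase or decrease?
Y decreases

Taking the partial derivative:
∂Y/∂X = -2

∂Y/∂X = -2 < 0 (assuming positive values)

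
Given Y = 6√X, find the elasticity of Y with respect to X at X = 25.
Elasticity = 1/2

Elasticity = (dY/dX) · (X/Y)

dY/dX = 3/√X
At X = 25: dY/dX = 3/5, Y = 30

Elasticity = (3/5) · (25 / 30) = 1/2

Interpretation: for a small percentage change in X, the percentage change in Y is approximately 0.50 times as large.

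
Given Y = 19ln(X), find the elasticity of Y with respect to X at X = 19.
Elasticity = 1/ln(19) ≈ 0.3396

Elasticity = (dY/dX) · (X/Y)

dY/dX = 19/X
At X = 19: dY/dX = 1, Y = 19·ln(19)

Elasticity = 1 · (19 / (19·ln(19))) = 1/ln(19) ≈ 0.3396

Interpretation: for a small percentage change in X, the percentage change in Y is approximately 0.34 times as large.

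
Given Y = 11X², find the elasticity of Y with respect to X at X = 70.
Elasticity = 2

Elasticity = (dY/dX) · (X/Y)

dY/dX = 22·X
At X = 70: dY/dX = 1540, Y = 53900

Elasticity = 1540 · (70 / 53900) = 2

Interpretation: for a small percentage change in X, the percentage change in Y is approximately 2.00 times as large.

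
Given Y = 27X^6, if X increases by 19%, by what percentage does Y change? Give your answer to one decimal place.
184.0%

For Y = 27X^6:
If X → X(1 + 0.19)
Then Y → Y · (1 + 0.19)^6
     ≈ Y · 2.8398

Percentage change = ((1 + 0.19)^6 − 1) × 100% ≈ 184.0%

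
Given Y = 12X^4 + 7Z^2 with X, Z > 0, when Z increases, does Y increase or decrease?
Y increases

Taking the partial derivative:
∂Y/∂Z = 14Z

∂Y/∂Z = 14Z > 0 (assuming positive values)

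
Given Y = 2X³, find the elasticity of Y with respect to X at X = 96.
Elasticity = 3

Elasticity = (dY/dX) · (X/Y)

dY/dX = 6·X²
At X = 96: dY/dX = 55296, Y = 1769472

Elasticity = 55296 · (96 / 1769472) = 3

Interpretation: for a small percentage change in X, the percentage change in Y is approximately 3.00 times as large.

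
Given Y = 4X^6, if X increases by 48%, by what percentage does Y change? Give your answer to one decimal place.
950.9%

For Y = 4X^6:
If X → X(1 + 0.48)
Then Y → Y · (1 + 0.48)^6
     ≈ Y · 10.5092

Percentage change = ((1 + 0.48)^6 − 1) × 100% ≈ 950.9%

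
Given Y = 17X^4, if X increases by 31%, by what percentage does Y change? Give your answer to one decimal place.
194.5%

For Y = 17X^4:
If X → X(1 + 0.31)
Then Y → Y · (1 + 0.31)^4
     ≈ Y · 2.9450

Percentage change = ((1 + 0.31)^4 − 1) × 100% ≈ 194.5%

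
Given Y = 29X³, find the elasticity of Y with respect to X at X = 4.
Elasticity = 3

Elasticity = (dY/dX) · (X/Y)

dY/dX = 87·X²
At X = 4: dY/dX = 1392, Y = 1856

Elasticity = 1392 · (4 / 1856) = 3

Interpretation: for a small percentage change in X, the percentage change in Y is approximately 3.00 times as large.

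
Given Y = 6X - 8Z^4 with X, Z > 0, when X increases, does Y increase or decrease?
Y increases

Taking the partial derivative:
∂Y/∂X = 6

∂Y/∂X = 6 > 0 (assuming positive values)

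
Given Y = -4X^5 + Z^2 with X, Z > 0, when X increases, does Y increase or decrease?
Y decreases

Taking the partial derivative:
∂Y/∂X = -20X^4

∂Y/∂X = -20X^4 < 0 (assuming positive values)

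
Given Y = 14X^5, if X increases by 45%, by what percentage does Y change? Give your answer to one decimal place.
541.0%

For Y = 14X^5:
If X → X(1 + 0.45)
Then Y → Y · (1 + 0.45)^5
     ≈ Y · 6.4097

Percentage change = ((1 + 0.45)^5 − 1) × 100% ≈ 541.0%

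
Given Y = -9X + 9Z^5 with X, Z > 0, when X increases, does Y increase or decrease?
Y decreases

Taking the partial derivative:
∂Y/∂X = -9

∂Y/∂X = -9 < 0 (assuming positive values)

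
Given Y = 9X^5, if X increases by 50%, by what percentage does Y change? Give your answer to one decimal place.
659.4%

For Y = 9X^5:
If X → X(1 + 0.5)
Then Y → Y · (1 + 0.5)^5
     ≈ Y · 7.5938

Percentage change = ((1 + 0.5)^5 − 1) × 100% ≈ 659.4%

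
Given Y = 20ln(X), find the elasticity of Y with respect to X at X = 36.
Elasticity = 1/ln(36) ≈ 0.2791

Elasticity = (dY/dX) · (X/Y)

dY/dX = 20/X
At X = 36: dY/dX = 5/9, Y = 20·ln(36)

Elasticity = (5/9) · (36 / (20·ln(36))) = 1/ln(36) ≈ 0.2791

Interpretation: for a small percentage change in X, the percentage change in Y is approximately 0.28 times as large.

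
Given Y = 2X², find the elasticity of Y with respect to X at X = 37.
Elasticity = 2

Elasticity = (dY/dX) · (X/Y)

dY/dX = 4·X
At X = 37: dY/dX = 148, Y = 2738

Elasticity = 148 · (37 / 2738) = 2

Interpretation: for a small percentage change in X, the percentage change in Y is approximately 2.00 times as large.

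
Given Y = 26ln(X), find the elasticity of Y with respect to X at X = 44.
Elasticity = 1/ln(44) ≈ 0.2643

Elasticity = (dY/dX) · (X/Y)

dY/dX = 26/X
At X = 44: dY/dX = 13/22, Y = 26·ln(44)

Elasticity = (13/22) · (44 / (26·ln(44))) = 1/ln(44) ≈ 0.2643

Interpretation: for a small percentage change in X, the percentage change in Y is approximately 0.26 times as large.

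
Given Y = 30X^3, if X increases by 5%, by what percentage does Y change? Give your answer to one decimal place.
15.8%

For Y = 30X^3:
If X → X(1 + 0.05)
Then Y → Y · (1 + 0.05)^3
     ≈ Y · 1.1576

Percentage change = ((1 + 0.05)^3 − 1) × 100% ≈ 15.8%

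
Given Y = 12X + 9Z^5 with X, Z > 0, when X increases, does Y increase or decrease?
Y increases

Taking the partial derivative:
∂Y/∂X = 12

∂Y/∂X = 12 > 0 (assuming positive values)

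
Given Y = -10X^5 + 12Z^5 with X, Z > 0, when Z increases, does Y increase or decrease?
Y increases

Taking the partial derivative:
∂Y/∂Z = 60Z^4

∂Y/∂Z = 60Z^4 > 0 (assuming positive values)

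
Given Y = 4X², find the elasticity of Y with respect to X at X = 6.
Elasticity = 2

Elasticity = (dY/dX) · (X/Y)

dY/dX = 8·X
At X = 6: dY/dX = 48, Y = 144

Elasticity = 48 · (6 / 144) = 2

Interpretation: for a small percentage change in X, the percentage change in Y is approximately 2.00 times as large.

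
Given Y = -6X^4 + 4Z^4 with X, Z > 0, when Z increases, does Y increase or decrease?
Y increases

Taking the partial derivative:
∂Y/∂Z = 16Z^3

∂Y/∂Z = 16Z^3 > 0 (assuming positive values)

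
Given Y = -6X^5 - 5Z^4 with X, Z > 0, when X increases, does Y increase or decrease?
Y decreases

Taking the partial derivative:
∂Y/∂X = -30X^4

∂Y/∂X = -30X^4 < 0 (assuming positive values)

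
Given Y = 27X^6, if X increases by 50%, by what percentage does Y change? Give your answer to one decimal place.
1039.1%

For Y = 27X^6:
If X → X(1 + 0.5)
Then Y → Y · (1 + 0.5)^6
     ≈ Y · 11.3906

Percentage change = ((1 + 0.5)^6 − 1) × 100% ≈ 1039.1%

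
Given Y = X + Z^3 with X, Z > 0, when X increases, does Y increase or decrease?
Y increases

Taking the partial derivative:
∂Y/∂X = 1

∂Y/∂X = 1 > 0 (assuming positive values)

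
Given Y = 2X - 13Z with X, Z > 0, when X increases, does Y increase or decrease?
Y increases

Taking the partial derivative:
∂Y/∂X = 2

∂Y/∂X = 2 > 0 (assuming positive values)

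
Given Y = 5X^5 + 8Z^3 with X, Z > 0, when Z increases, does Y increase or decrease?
Y increases

Taking the partial derivative:
∂Y/∂Z = 24Z^2

∂Y/∂Z = 24Z^2 > 0 (assuming positive values)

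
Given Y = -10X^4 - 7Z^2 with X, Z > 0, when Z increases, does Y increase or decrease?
Y decreases

Taking the partial derivative:
∂Y/∂Z = -14Z

∂Y/∂Z = -14Z < 0 (assuming positive values)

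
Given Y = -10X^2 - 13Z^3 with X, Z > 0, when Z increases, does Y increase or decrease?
Y decreases

Taking the partial derivative:
∂Y/∂Z = -39Z^2

∂Y/∂Z = -39Z^2 < 0 (assuming positive values)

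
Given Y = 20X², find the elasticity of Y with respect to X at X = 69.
Elasticity = 2

Elasticity = (dY/dX) · (X/Y)

dY/dX = 40·X
At X = 69: dY/dX = 2760, Y = 95220

Elasticity = 2760 · (69 / 95220) = 2

Interpretation: for a small percentage change in X, the percentage change in Y is approximately 2.00 times as large.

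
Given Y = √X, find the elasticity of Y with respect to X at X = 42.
Elasticity = 1/2

Elasticity = (dY/dX) · (X/Y)

dY/dX = 1/(2·√X)
At X = 42: dY/dX = √42/84, Y = √42

Elasticity = (√42/84) · (42 / (√42)) = 1/2

Interpretation: for a small percentage change in X, the percentage change in Y is approximately 0.50 times as large.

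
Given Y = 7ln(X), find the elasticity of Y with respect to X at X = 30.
Elasticity = 1/ln(30) ≈ 0.2940

Elasticity = (dY/dX) · (X/Y)

dY/dX = 7/X
At X = 30: dY/dX = 7/30, Y = 7·ln(30)

Elasticity = (7/30) · (30 / (7·ln(30))) = 1/ln(30) ≈ 0.2940

Interpretation: for a small percentage change in X, the percentage change in Y is approximately 0.29 times as large.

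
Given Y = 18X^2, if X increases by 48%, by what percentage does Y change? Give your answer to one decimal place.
119.0%

For Y = 18X^2:
If X → X(1 + 0.48)
Then Y → Y · (1 + 0.48)^2
     = Y · 2.1904

Percentage change = ((1 + 0.48)^2 − 1) × 100% ≈ 119.0%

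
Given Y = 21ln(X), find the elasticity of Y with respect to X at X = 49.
Elasticity = 1/ln(49) ≈ 0.2569

Elasticity = (dY/dX) · (X/Y)

dY/dX = 21/X
At X = 49: dY/dX = 3/7, Y = 21·ln(49)

Elasticity = (3/7) · (49 / (21·ln(49))) = 1/ln(49) ≈ 0.2569

Interpretation: for a small percentage change in X, the percentage change in Y is approximately 0.26 times as large.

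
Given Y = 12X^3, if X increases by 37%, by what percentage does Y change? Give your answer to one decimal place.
157.1%

For Y = 12X^3:
If X → X(1 + 0.37)
Then Y → Y · (1 + 0.37)^3
     ≈ Y · 2.5714

Percentage change = ((1 + 0.37)^3 − 1) × 100% ≈ 157.1%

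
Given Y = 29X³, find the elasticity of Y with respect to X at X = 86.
Elasticity = 3

Elasticity = (dY/dX) · (X/Y)

dY/dX = 87·X²
At X = 86: dY/dX = 643452, Y = 18445624

Elasticity = 643452 · (86 / 18445624) = 3

Interpretation: for a small percentage change in X, the percentage change in Y is approximately 3.00 times as large.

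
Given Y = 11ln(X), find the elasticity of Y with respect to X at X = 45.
Elasticity = 1/ln(45) ≈ 0.2627

Elasticity = (dY/dX) · (X/Y)

dY/dX = 11/X
At X = 45: dY/dX = 11/45, Y = 11·ln(45)

Elasticity = (11/45) · (45 / (11·ln(45))) = 1/ln(45) ≈ 0.2627

Interpretation: for a small percentage change in X, the percentage change in Y is approximately 0.26 times as large.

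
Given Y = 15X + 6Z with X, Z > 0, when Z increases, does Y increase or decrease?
Y increases

Taking the partial derivative:
∂Y/∂Z = 6

∂Y/∂Z = 6 > 0 (assuming positive values)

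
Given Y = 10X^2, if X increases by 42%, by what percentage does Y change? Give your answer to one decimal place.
101.6%

For Y = 10X^2:
If X → X(1 + 0.42)
Then Y → Y · (1 + 0.42)^2
     = Y · 2.0164

Percentage change = ((1 + 0.42)^2 − 1) × 100% ≈ 101.6%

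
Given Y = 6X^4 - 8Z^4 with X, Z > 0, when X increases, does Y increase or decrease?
Y increases

Taking the partial derivative:
∂Y/∂X = 24X^3

∂Y/∂X = 24X^3 > 0 (assuming positive values)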